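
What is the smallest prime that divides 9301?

9301 is odd.
Digit sum 13, not divisible by 3.
Ends in 1: not divisible by 5.
7: 9301 = 7·1328 + 5
11: 9301 = 11·845 + 6
13: 9301 = 13·715 + 6
17: 9301 = 17·547 + 2
19: 9301 = 19·489 + 10
23: 9301 = 23·404 + 9
29: 9301 = 29·320 + 21
31: 9301 = 31·300 + 1
37: 9301 = 37·251 + 14
41: 9301 = 41·226 + 35
43: 9301 = 43·216 + 13
47: 9301 = 47·197 + 42
53: 9301 = 53·175 + 26
59: 9301 = 59·157 + 38
61: 9301 = 61·152 + 29
67: 9301 = 67·138 + 55
71: 9301 = 71·131

71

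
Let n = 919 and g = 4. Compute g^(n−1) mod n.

4^1 ≡ 4 (mod 919)
4^2 ≡ 4^2 = 16 ≡ 16 (mod 919)
4^4 ≡ 16^2 = 256 ≡ 256 (mod 919)
4^8 ≡ 256^2 = 65536 ≡ 287 (mod 919)
4^16 ≡ 287^2 = 82369 ≡ 578 (mod 919)
4^32 ≡ 578^2 = 334084 ≡ 487 (mod 919)
4^64 ≡ 487^2 = 237169 ≡ 67 (mod 919)
4^128 ≡ 67^2 = 4489 ≡ 813 (mod 919)
4^256 ≡ 813^2 = 660969 ≡ 208 (mod 919)
4^512 ≡ 208^2 = 43264 ≡ 71 (mod 919)
918 = 512 + 256 + 128 + 16 + 4 + 2 in binary powers of 2.
So 4^918 ≡ 71 · 208 · 813 · 578 · 256 · 16 ≡ 1 (mod 919).
Since the result is 1, base 4 gives no evidence that 919 is composite.

1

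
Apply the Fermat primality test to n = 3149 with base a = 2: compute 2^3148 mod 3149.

2^1 ≡ 2 (mod 3149)
2^2 ≡ 2^2 = 4 ≡ 4 (mod 3149)
2^4 ≡ 4^2 = 16 ≡ 16 (mod 3149)
2^8 ≡ 16^2 = 256 ≡ 256 (mod 3149)
2^16 ≡ 256^2 = 65536 ≡ 2556 (mod 3149)
2^32 ≡ 2556^2 = 6533136 ≡ 2110 (mod 3149)
2^64 ≡ 2110^2 = 4452100 ≡ 2563 (mod 3149)
2^128 ≡ 2563^2 = 6568969 ≡ 155 (mod 3149)
2^256 ≡ 155^2 = 24025 ≡ 1982 (mod 3149)
2^512 ≡ 1982^2 = 3928324 ≡ 1521 (mod 3149)
2^1024 ≡ 1521^2 = 2313441 ≡ 2075 (mod 3149)
2^2048 ≡ 2075^2 = 4305625 ≡ 942 (mod 3149)
3148 = 2048 + 1024 + 64 + 8 + 4 in binary powers of 2.
So 2^3148 ≡ 942 · 2075 · 2563 · 256 · 16 ≡ 1322 (mod 3149).
Since 1322 ≠ 1, base 2 is a Fermat witness: 3149 is composite.

1322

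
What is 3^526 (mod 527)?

3^1 ≡ 3 (mod 527)
3^2 ≡ 3^2 = 9 ≡ 9 (mod 527)
3^4 ≡ 9^2 = 81 ≡ 81 (mod 527)
3^8 ≡ 81^2 = 6561 ≡ 237 (mod 527)
3^16 ≡ 237^2 = 56169 ≡ 307 (mod 527)
3^32 ≡ 307^2 = 94249 ≡ 443 (mod 527)
3^64 ≡ 443^2 = 196249 ≡ 205 (mod 527)
3^128 ≡ 205^2 = 42025 ≡ 392 (mod 527)
3^256 ≡ 392^2 = 153664 ≡ 307 (mod 527)
3^512 ≡ 307^2 = 94249 ≡ 443 (mod 527)
526 = 512 + 8 + 4 + 2 in binary powers of 2.
So 3^526 ≡ 443 · 237 · 81 · 9 ≡ 121 (mod 527).
Since 121 ≠ 1, base 3 is a Fermat witness: 527 is composite.

121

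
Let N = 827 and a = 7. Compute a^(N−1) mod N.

1

7^1 ≡ 7 (mod 827)
7^2 ≡ 7^2 = 49 ≡ 49 (mod 827)
7^4 ≡ 49^2 = 2401 ≡ 747 (mod 827)
7^8 ≡ 747^2 = 558009 ≡ 611 (mod 827)
7^16 ≡ 611^2 = 373321 ≡ 344 (mod 827)
7^32 ≡ 344^2 = 118336 ≡ 75 (mod 827)
7^64 ≡ 75^2 = 5625 ≡ 663 (mod 827)
7^128 ≡ 663^2 = 439569 ≡ 432 (mod 827)
7^256 ≡ 432^2 = 186624 ≡ 549 (mod 827)
7^512 ≡ 549^2 = 301401 ≡ 373 (mod 827)
826 = 512 + 256 + 32 + 16 + 8 + 2 in binary powers of 2.
So 7^826 ≡ 373 · 549 · 75 · 344 · 611 · 49 ≡ 1 (mod 827).
Since the result is 1, base 7 gives no evidence that 827 is composite.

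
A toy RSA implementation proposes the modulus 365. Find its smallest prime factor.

365 is odd.
Digit sum 14, not divisible by 3.
Ends in 5: divisible by 5.

5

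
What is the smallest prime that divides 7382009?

7382009 is odd.
Digit sum 29, not divisible by 3.
Ends in 9: not divisible by 5.
7: 7382009 = 7·1054572 + 5
11: 7382009 = 11·671091 + 8
13: 7382009 = 13·567846 + 11
17: 7382009 = 17·434235 + 14
19: 7382009 = 19·388526 + 15
23: 7382009 = 23·320956 + 21
29: 7382009 = 29·254552 + 1
31: 7382009 = 31·238129 + 10
37: 7382009 = 37·199513 + 28
41: 7382009 = 41·180049

41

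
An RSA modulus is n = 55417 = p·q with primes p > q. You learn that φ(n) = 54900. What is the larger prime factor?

367

φ(n) = (p−1)(q−1) = n − (p+q) + 1, so p + q = 55417 − 54900 + 1 = 518.
p and q are the roots of t² − 518t + 55417 = 0.
Discriminant: 518² − 4·55417 = 268324 − 221668 = 46656; √46656 = 216.
q = (518 − 216)/2 = 151, p = (518 + 216)/2 = 367.
Check: 151 · 367 = 55417.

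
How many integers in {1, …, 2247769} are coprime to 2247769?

Factor: 2247769 = 103 · 139 · 157.
φ(2247769) = (103−1) · (139−1) · (157−1) = 102 · 138 · 156 = 2195856.

2195856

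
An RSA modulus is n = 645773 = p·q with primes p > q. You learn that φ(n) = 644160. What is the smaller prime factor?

φ(n) = (p−1)(q−1) = n − (p+q) + 1, so p + q = 645773 − 644160 + 1 = 1614.
p and q are the roots of t² − 1614t + 645773 = 0.
Discriminant: 1614² − 4·645773 = 2604996 − 2583092 = 21904; √21904 = 148.
q = (1614 − 148)/2 = 733, p = (1614 + 148)/2 = 881.
Check: 733 · 881 = 645773.

733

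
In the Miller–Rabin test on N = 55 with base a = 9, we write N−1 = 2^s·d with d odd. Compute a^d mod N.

4

55 − 1 = 54 = 2^1 · 27, so d = 27.
9^1 ≡ 9 (mod 55)
9^2 ≡ 9^2 = 81 ≡ 26 (mod 55)
9^4 ≡ 26^2 = 676 ≡ 16 (mod 55)
9^8 ≡ 16^2 = 256 ≡ 36 (mod 55)
9^16 ≡ 36^2 = 1296 ≡ 31 (mod 55)
27 = 16 + 8 + 2 + 1 in binary powers of 2.
So 9^27 ≡ 31 · 36 · 26 · 9 ≡ 4 (mod 55).
Squaring chain: 4; never reaches −1, so base 9 is a Miller–Rabin witness that 55 is composite.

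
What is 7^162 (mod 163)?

7^1 ≡ 7 (mod 163)
7^2 ≡ 7^2 = 49 ≡ 49 (mod 163)
7^4 ≡ 49^2 = 2401 ≡ 119 (mod 163)
7^8 ≡ 119^2 = 14161 ≡ 143 (mod 163)
7^16 ≡ 143^2 = 20449 ≡ 74 (mod 163)
7^32 ≡ 74^2 = 5476 ≡ 97 (mod 163)
7^64 ≡ 97^2 = 9409 ≡ 118 (mod 163)
7^128 ≡ 118^2 = 13924 ≡ 69 (mod 163)
162 = 128 + 32 + 2 in binary powers of 2.
So 7^162 ≡ 69 · 97 · 49 ≡ 1 (mod 163).
Since the result is 1, base 7 gives no evidence that 163 is composite.

1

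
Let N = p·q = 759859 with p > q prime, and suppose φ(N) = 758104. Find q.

φ(n) = (p−1)(q−1) = n − (p+q) + 1, so p + q = 759859 − 758104 + 1 = 1756.
p and q are the roots of t² − 1756t + 759859 = 0.
Discriminant: 1756² − 4·759859 = 3083536 − 3039436 = 44100; √44100 = 210.
q = (1756 − 210)/2 = 773, p = (1756 + 210)/2 = 983.
Check: 773 · 983 = 759859.

773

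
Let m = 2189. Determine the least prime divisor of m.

11

2189 is odd.
Digit sum 20, not divisible by 3.
Ends in 9: not divisible by 5.
7: 2189 = 7·312 + 5
11: 2189 = 11·199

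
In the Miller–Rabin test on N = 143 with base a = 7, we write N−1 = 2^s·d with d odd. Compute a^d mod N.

143 − 1 = 142 = 2^1 · 71, so d = 71.
7^1 ≡ 7 (mod 143)
7^2 ≡ 7^2 = 49 ≡ 49 (mod 143)
7^4 ≡ 49^2 = 2401 ≡ 113 (mod 143)
7^8 ≡ 113^2 = 12769 ≡ 42 (mod 143)
7^16 ≡ 42^2 = 1764 ≡ 48 (mod 143)
7^32 ≡ 48^2 = 2304 ≡ 16 (mod 143)
7^64 ≡ 16^2 = 256 ≡ 113 (mod 143)
71 = 64 + 4 + 2 + 1 in binary powers of 2.
So 7^71 ≡ 113 · 113 · 49 · 7 ≡ 106 (mod 143).
Squaring chain: 106; never reaches −1, so base 7 is a Miller–Rabin witness that 143 is composite.

106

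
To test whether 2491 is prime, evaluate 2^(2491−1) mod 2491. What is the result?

2414

2^1 ≡ 2 (mod 2491)
2^2 ≡ 2^2 = 4 ≡ 4 (mod 2491)
2^4 ≡ 4^2 = 16 ≡ 16 (mod 2491)
2^8 ≡ 16^2 = 256 ≡ 256 (mod 2491)
2^16 ≡ 256^2 = 65536 ≡ 770 (mod 2491)
2^32 ≡ 770^2 = 592900 ≡ 42 (mod 2491)
2^64 ≡ 42^2 = 1764 ≡ 1764 (mod 2491)
2^128 ≡ 1764^2 = 3111696 ≡ 437 (mod 2491)
2^256 ≡ 437^2 = 190969 ≡ 1653 (mod 2491)
2^512 ≡ 1653^2 = 2732409 ≡ 2273 (mod 2491)
2^1024 ≡ 2273^2 = 5166529 ≡ 195 (mod 2491)
2^2048 ≡ 195^2 = 38025 ≡ 660 (mod 2491)
2490 = 2048 + 256 + 128 + 32 + 16 + 8 + 2 in binary powers of 2.
So 2^2490 ≡ 660 · 1653 · 437 · 42 · 770 · 256 · 4 ≡ 2414 (mod 2491).
Since 2414 ≠ 1, base 2 is a Fermat witness: 2491 is composite.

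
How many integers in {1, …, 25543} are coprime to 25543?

21120

Factor: 25543 = 7 · 41 · 89.
φ(25543) = (7−1) · (41−1) · (89−1) = 6 · 40 · 88 = 21120.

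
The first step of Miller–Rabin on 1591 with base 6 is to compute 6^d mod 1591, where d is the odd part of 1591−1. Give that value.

1591 − 1 = 1590 = 2^1 · 795, so d = 795.
6^1 ≡ 6 (mod 1591)
6^2 ≡ 6^2 = 36 ≡ 36 (mod 1591)
6^4 ≡ 36^2 = 1296 ≡ 1296 (mod 1591)
6^8 ≡ 1296^2 = 1679616 ≡ 1111 (mod 1591)
6^16 ≡ 1111^2 = 1234321 ≡ 1296 (mod 1591)
6^32 ≡ 1296^2 = 1679616 ≡ 1111 (mod 1591)
6^64 ≡ 1111^2 = 1234321 ≡ 1296 (mod 1591)
6^128 ≡ 1296^2 = 1679616 ≡ 1111 (mod 1591)
6^256 ≡ 1111^2 = 1234321 ≡ 1296 (mod 1591)
6^512 ≡ 1296^2 = 1679616 ≡ 1111 (mod 1591)
795 = 512 + 256 + 16 + 8 + 2 + 1 in binary powers of 2.
So 6^795 ≡ 1111 · 1296 · 1296 · 1111 · 36 · 6 ≡ 216 (mod 1591).
Squaring chain: 216; never reaches −1, so base 6 is a Miller–Rabin witness that 1591 is composite.

216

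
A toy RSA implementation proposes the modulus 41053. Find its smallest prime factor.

41053 is odd.
Digit sum 13, not divisible by 3.
Ends in 3: not divisible by 5.
7: 41053 = 7·5864 + 5
11: 41053 = 11·3732 + 1
13: 41053 = 13·3157 + 12
17: 41053 = 17·2414 + 15
19: 41053 = 19·2160 + 13
23: 41053 = 23·1784 + 21
29: 41053 = 29·1415 + 18
31: 41053 = 31·1324 + 9
37: 41053 = 37·1109 + 20
41: 41053 = 41·1001 + 12
43: 41053 = 43·954 + 31
47: 41053 = 47·873 + 22
53: 41053 = 53·774 + 31
59: 41053 = 59·695 + 48
61: 41053 = 61·673

61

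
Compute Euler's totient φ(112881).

Factor: 112881 = 3 · 191 · 197.
φ(112881) = (3−1) · (191−1) · (197−1) = 2 · 190 · 196 = 74480.

74480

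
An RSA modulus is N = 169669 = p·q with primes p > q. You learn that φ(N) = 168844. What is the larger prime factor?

φ(n) = (p−1)(q−1) = n − (p+q) + 1, so p + q = 169669 − 168844 + 1 = 826.
p and q are the roots of t² − 826t + 169669 = 0.
Discriminant: 826² − 4·169669 = 682276 − 678676 = 3600; √3600 = 60.
q = (826 − 60)/2 = 383, p = (826 + 60)/2 = 443.
Check: 383 · 443 = 169669.

443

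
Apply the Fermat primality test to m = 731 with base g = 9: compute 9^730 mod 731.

9^1 ≡ 9 (mod 731)
9^2 ≡ 9^2 = 81 ≡ 81 (mod 731)
9^4 ≡ 81^2 = 6561 ≡ 713 (mod 731)
9^8 ≡ 713^2 = 508369 ≡ 324 (mod 731)
9^16 ≡ 324^2 = 104976 ≡ 443 (mod 731)
9^32 ≡ 443^2 = 196249 ≡ 341 (mod 731)
9^64 ≡ 341^2 = 116281 ≡ 52 (mod 731)
9^128 ≡ 52^2 = 2704 ≡ 511 (mod 731)
9^256 ≡ 511^2 = 261121 ≡ 154 (mod 731)
9^512 ≡ 154^2 = 23716 ≡ 324 (mod 731)
730 = 512 + 128 + 64 + 16 + 8 + 2 in binary powers of 2.
So 9^730 ≡ 324 · 511 · 52 · 443 · 324 · 81 ≡ 13 (mod 731).
Since 13 ≠ 1, base 9 is a Fermat witness: 731 is composite.

13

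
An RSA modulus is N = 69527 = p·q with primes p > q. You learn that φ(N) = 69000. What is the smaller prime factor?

φ(n) = (p−1)(q−1) = n − (p+q) + 1, so p + q = 69527 − 69000 + 1 = 528.
p and q are the roots of t² − 528t + 69527 = 0.
Discriminant: 528² − 4·69527 = 278784 − 278108 = 676; √676 = 26.
q = (528 − 26)/2 = 251, p = (528 + 26)/2 = 277.
Check: 251 · 277 = 69527.

251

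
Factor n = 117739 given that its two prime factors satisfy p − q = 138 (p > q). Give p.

419

Since p = q + 138, we have 117739 = q(q + 138), so q² + 138q − 117739 = 0.
Discriminant: 138² + 4·117739 = 19044 + 470956 = 490000; √490000 = 700.
q = (−138 + 700)/2 = 281, and p = q + 138 = 419.
Check: 281 · 419 = 117739.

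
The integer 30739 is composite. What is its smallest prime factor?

30739 is odd.
Digit sum 22, not divisible by 3.
Ends in 9: not divisible by 5.
7: 30739 = 7·4391 + 2
11: 30739 = 11·2794 + 5
13: 30739 = 13·2364 + 7
17: 30739 = 17·1808 + 3
19: 30739 = 19·1617 + 16
23: 30739 = 23·1336 + 11
29: 30739 = 29·1059 + 28
31: 30739 = 31·991 + 18
37: 30739 = 37·830 + 29
41: 30739 = 41·749 + 30
43: 30739 = 43·714 + 37
47: 30739 = 47·654 + 1
53: 30739 = 53·579 + 52
59: 30739 = 59·521

59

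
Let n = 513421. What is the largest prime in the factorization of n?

513421 = 67 · 7663
7663 = 79 · 97
97 is prime.
So 513421 = 67 · 79 · 97; the largest prime factor is 97.

97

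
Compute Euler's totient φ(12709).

Factor: 12709 = 71 · 179.
φ(12709) = (71−1) · (179−1) = 70 · 178 = 12460.

12460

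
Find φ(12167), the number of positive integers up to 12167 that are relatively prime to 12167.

11638

Factor: 12167 = 23^3.
φ(12167) = 23^2·(23−1) = 11638.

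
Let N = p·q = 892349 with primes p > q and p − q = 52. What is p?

971

Since p = q + 52, we have 892349 = q(q + 52), so q² + 52q − 892349 = 0.
Discriminant: 52² + 4·892349 = 2704 + 3569396 = 3572100; √3572100 = 1890.
q = (−52 + 1890)/2 = 919, and p = q + 52 = 971.
Check: 919 · 971 = 892349.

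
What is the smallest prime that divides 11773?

11773 is odd.
Digit sum 19, not divisible by 3.
Ends in 3: not divisible by 5.
7: 11773 = 7·1681 + 6
11: 11773 = 11·1070 + 3
13: 11773 = 13·905 + 8
17: 11773 = 17·692 + 9
19: 11773 = 19·619 + 12
23: 11773 = 23·511 + 20
29: 11773 = 29·405 + 28
31: 11773 = 31·379 + 24
37: 11773 = 37·318 + 7
41: 11773 = 41·287 + 6
43: 11773 = 43·273 + 34
47: 11773 = 47·250 + 23
53: 11773 = 53·222 + 7
59: 11773 = 59·199 + 32
61: 11773 = 61·193

61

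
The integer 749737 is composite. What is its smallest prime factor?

749737 is odd.
Digit sum 37, not divisible by 3.
Ends in 7: not divisible by 5.
7: 749737 = 7·107105 + 2
11: 749737 = 11·68157 + 10
13: 749737 = 13·57672 + 1
17: 749737 = 17·44102 + 3
19: 749737 = 19·39459 + 16
23: 749737 = 23·32597 + 6
29: 749737 = 29·25853

29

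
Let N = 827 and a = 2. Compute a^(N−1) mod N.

1

2^1 ≡ 2 (mod 827)
2^2 ≡ 2^2 = 4 ≡ 4 (mod 827)
2^4 ≡ 4^2 = 16 ≡ 16 (mod 827)
2^8 ≡ 16^2 = 256 ≡ 256 (mod 827)
2^16 ≡ 256^2 = 65536 ≡ 203 (mod 827)
2^32 ≡ 203^2 = 41209 ≡ 686 (mod 827)
2^64 ≡ 686^2 = 470596 ≡ 33 (mod 827)
2^128 ≡ 33^2 = 1089 ≡ 262 (mod 827)
2^256 ≡ 262^2 = 68644 ≡ 3 (mod 827)
2^512 ≡ 3^2 = 9 ≡ 9 (mod 827)
826 = 512 + 256 + 32 + 16 + 8 + 2 in binary powers of 2.
So 2^826 ≡ 9 · 3 · 686 · 203 · 256 · 4 ≡ 1 (mod 827).
Since the result is 1, base 2 gives no evidence that 827 is composite.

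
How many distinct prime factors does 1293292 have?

1293292 = 2^2 · 323323
323323 = 7 · 46189
46189 = 11 · 4199
4199 = 13 · 323
323 = 17 · 19
1293292 = 2^2 · 7 · 11 · 13 · 17 · 19, which has 6 distinct prime factors.

6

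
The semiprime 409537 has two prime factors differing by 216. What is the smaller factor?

Since p = q + 216, we have 409537 = q(q + 216), so q² + 216q − 409537 = 0.
Discriminant: 216² + 4·409537 = 46656 + 1638148 = 1684804; √1684804 = 1298.
q = (−216 + 1298)/2 = 541, and p = q + 216 = 757.
Check: 541 · 757 = 409537.

541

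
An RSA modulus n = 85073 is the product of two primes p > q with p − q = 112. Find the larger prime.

353

Since p = q + 112, we have 85073 = q(q + 112), so q² + 112q − 85073 = 0.
Discriminant: 112² + 4·85073 = 12544 + 340292 = 352836; √352836 = 594.
q = (−112 + 594)/2 = 241, and p = q + 112 = 353.
Check: 241 · 353 = 85073.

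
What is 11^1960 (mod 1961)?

11^1 ≡ 11 (mod 1961)
11^2 ≡ 11^2 = 121 ≡ 121 (mod 1961)
11^4 ≡ 121^2 = 14641 ≡ 914 (mod 1961)
11^8 ≡ 914^2 = 835396 ≡ 10 (mod 1961)
11^16 ≡ 10^2 = 100 ≡ 100 (mod 1961)
11^32 ≡ 100^2 = 10000 ≡ 195 (mod 1961)
11^64 ≡ 195^2 = 38025 ≡ 766 (mod 1961)
11^128 ≡ 766^2 = 586756 ≡ 417 (mod 1961)
11^256 ≡ 417^2 = 173889 ≡ 1321 (mod 1961)
11^512 ≡ 1321^2 = 1745041 ≡ 1712 (mod 1961)
11^1024 ≡ 1712^2 = 2930944 ≡ 1210 (mod 1961)
1960 = 1024 + 512 + 256 + 128 + 32 + 8 in binary powers of 2.
So 11^1960 ≡ 1210 · 1712 · 1321 · 417 · 195 · 10 ≡ 1210 (mod 1961).
Since 1210 ≠ 1, base 11 is a Fermat witness: 1961 is composite.

1210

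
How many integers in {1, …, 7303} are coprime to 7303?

Factor: 7303 = 67 · 109.
φ(7303) = (67−1) · (109−1) = 66 · 108 = 7128.

7128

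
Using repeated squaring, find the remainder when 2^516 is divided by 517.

2^1 ≡ 2 (mod 517)
2^2 ≡ 2^2 = 4 ≡ 4 (mod 517)
2^4 ≡ 4^2 = 16 ≡ 16 (mod 517)
2^8 ≡ 16^2 = 256 ≡ 256 (mod 517)
2^16 ≡ 256^2 = 65536 ≡ 394 (mod 517)
2^32 ≡ 394^2 = 155236 ≡ 136 (mod 517)
2^64 ≡ 136^2 = 18496 ≡ 401 (mod 517)
2^128 ≡ 401^2 = 160801 ≡ 14 (mod 517)
2^256 ≡ 14^2 = 196 ≡ 196 (mod 517)
2^512 ≡ 196^2 = 38416 ≡ 158 (mod 517)
516 = 512 + 4 in binary powers of 2.
So 2^516 ≡ 158 · 16 ≡ 460 (mod 517).
Since 460 ≠ 1, base 2 is a Fermat witness: 517 is composite.

460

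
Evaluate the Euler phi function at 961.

Factor: 961 = 31^2.
φ(961) = 31^1·(31−1) = 930.

930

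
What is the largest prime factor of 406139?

97

406139 = 53 · 7663
7663 = 79 · 97
97 is prime.
So 406139 = 53 · 79 · 97; the largest prime factor is 97.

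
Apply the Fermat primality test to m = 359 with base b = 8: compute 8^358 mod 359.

8^1 ≡ 8 (mod 359)
8^2 ≡ 8^2 = 64 ≡ 64 (mod 359)
8^4 ≡ 64^2 = 4096 ≡ 147 (mod 359)
8^8 ≡ 147^2 = 21609 ≡ 69 (mod 359)
8^16 ≡ 69^2 = 4761 ≡ 94 (mod 359)
8^32 ≡ 94^2 = 8836 ≡ 220 (mod 359)
8^64 ≡ 220^2 = 48400 ≡ 294 (mod 359)
8^128 ≡ 294^2 = 86436 ≡ 276 (mod 359)
8^256 ≡ 276^2 = 76176 ≡ 68 (mod 359)
358 = 256 + 64 + 32 + 4 + 2 in binary powers of 2.
So 8^358 ≡ 68 · 294 · 220 · 147 · 64 ≡ 1 (mod 359).
Since the result is 1, base 8 gives no evidence that 359 is composite.

1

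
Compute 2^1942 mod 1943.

2^1 ≡ 2 (mod 1943)
2^2 ≡ 2^2 = 4 ≡ 4 (mod 1943)
2^4 ≡ 4^2 = 16 ≡ 16 (mod 1943)
2^8 ≡ 16^2 = 256 ≡ 256 (mod 1943)
2^16 ≡ 256^2 = 65536 ≡ 1417 (mod 1943)
2^32 ≡ 1417^2 = 2007889 ≡ 770 (mod 1943)
2^64 ≡ 770^2 = 592900 ≡ 285 (mod 1943)
2^128 ≡ 285^2 = 81225 ≡ 1562 (mod 1943)
2^256 ≡ 1562^2 = 2439844 ≡ 1379 (mod 1943)
2^512 ≡ 1379^2 = 1901641 ≡ 1387 (mod 1943)
2^1024 ≡ 1387^2 = 1923769 ≡ 199 (mod 1943)
1942 = 1024 + 512 + 256 + 128 + 16 + 4 + 2 in binary powers of 2.
So 2^1942 ≡ 199 · 1387 · 1379 · 1562 · 1417 · 16 · 4 ≡ 1430 (mod 1943).
Since 1430 ≠ 1, base 2 is a Fermat witness: 1943 is composite.

1430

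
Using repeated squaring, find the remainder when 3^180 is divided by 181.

3^1 ≡ 3 (mod 181)
3^2 ≡ 3^2 = 9 ≡ 9 (mod 181)
3^4 ≡ 9^2 = 81 ≡ 81 (mod 181)
3^8 ≡ 81^2 = 6561 ≡ 45 (mod 181)
3^16 ≡ 45^2 = 2025 ≡ 34 (mod 181)
3^32 ≡ 34^2 = 1156 ≡ 70 (mod 181)
3^64 ≡ 70^2 = 4900 ≡ 13 (mod 181)
3^128 ≡ 13^2 = 169 ≡ 169 (mod 181)
180 = 128 + 32 + 16 + 4 in binary powers of 2.
So 3^180 ≡ 169 · 70 · 34 · 81 ≡ 1 (mod 181).
Since the result is 1, base 3 gives no evidence that 181 is composite.

1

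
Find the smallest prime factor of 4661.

59

4661 is odd.
Digit sum 17, not divisible by 3.
Ends in 1: not divisible by 5.
7: 4661 = 7·665 + 6
11: 4661 = 11·423 + 8
13: 4661 = 13·358 + 7
17: 4661 = 17·274 + 3
19: 4661 = 19·245 + 6
23: 4661 = 23·202 + 15
29: 4661 = 29·160 + 21
31: 4661 = 31·150 + 11
37: 4661 = 37·125 + 36
41: 4661 = 41·113 + 28
43: 4661 = 43·108 + 17
47: 4661 = 47·99 + 8
53: 4661 = 53·87 + 50
59: 4661 = 59·79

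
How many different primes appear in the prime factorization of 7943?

7943 = 13^2 · 47
7943 = 13^2 · 47, which has 2 distinct prime factors.

2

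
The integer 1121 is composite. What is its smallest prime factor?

1121 is odd.
Digit sum 5, not divisible by 3.
Ends in 1: not divisible by 5.
7: 1121 = 7·160 + 1
11: 1121 = 11·101 + 10
13: 1121 = 13·86 + 3
17: 1121 = 17·65 + 16
19: 1121 = 19·59

19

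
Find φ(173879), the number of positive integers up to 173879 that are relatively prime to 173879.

Factor: 173879 = 31 · 71 · 79.
φ(173879) = (31−1) · (71−1) · (79−1) = 30 · 70 · 78 = 163800.

163800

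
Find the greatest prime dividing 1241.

1241 = 17 · 73
73 is prime.
So 1241 = 17 · 73; the largest prime factor is 73.

73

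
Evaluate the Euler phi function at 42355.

32928

Factor: 42355 = 5 · 43 · 197.
φ(42355) = (5−1) · (43−1) · (197−1) = 4 · 42 · 196 = 32928.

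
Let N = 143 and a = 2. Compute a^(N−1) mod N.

114

2^1 ≡ 2 (mod 143)
2^2 ≡ 2^2 = 4 ≡ 4 (mod 143)
2^4 ≡ 4^2 = 16 ≡ 16 (mod 143)
2^8 ≡ 16^2 = 256 ≡ 113 (mod 143)
2^16 ≡ 113^2 = 12769 ≡ 42 (mod 143)
2^32 ≡ 42^2 = 1764 ≡ 48 (mod 143)
2^64 ≡ 48^2 = 2304 ≡ 16 (mod 143)
2^128 ≡ 16^2 = 256 ≡ 113 (mod 143)
142 = 128 + 8 + 4 + 2 in binary powers of 2.
So 2^142 ≡ 113 · 113 · 16 · 4 ≡ 114 (mod 143).
Since 114 ≠ 1, base 2 is a Fermat witness: 143 is composite.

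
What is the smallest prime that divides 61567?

11

61567 is odd.
Digit sum 25, not divisible by 3.
Ends in 7: not divisible by 5.
7: 61567 = 7·8795 + 2
11: 61567 = 11·5597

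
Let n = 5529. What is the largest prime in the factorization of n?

97

5529 = 3 · 1843
1843 = 19 · 97
97 is prime.
So 5529 = 3 · 19 · 97; the largest prime factor is 97.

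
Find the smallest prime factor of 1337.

7

1337 is odd.
Digit sum 14, not divisible by 3.
Ends in 7: not divisible by 5.
7: 1337 = 7·191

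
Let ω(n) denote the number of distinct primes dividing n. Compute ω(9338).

4

9338 = 2 · 4669
4669 = 7 · 667
667 = 23 · 29
9338 = 2 · 7 · 23 · 29, which has 4 distinct prime factors.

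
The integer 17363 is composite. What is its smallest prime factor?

97

17363 is odd.
Digit sum 20, not divisible by 3.
Ends in 3: not divisible by 5.
7: 17363 = 7·2480 + 3
11: 17363 = 11·1578 + 5
13: 17363 = 13·1335 + 8
17: 17363 = 17·1021 + 6
19: 17363 = 19·913 + 16
23: 17363 = 23·754 + 21
29: 17363 = 29·598 + 21
31: 17363 = 31·560 + 3
37: 17363 = 37·469 + 10
41: 17363 = 41·423 + 20
43: 17363 = 43·403 + 34
47: 17363 = 47·369 + 20
53: 17363 = 53·327 + 32
59: 17363 = 59·294 + 17
61: 17363 = 61·284 + 39
67: 17363 = 67·259 + 10
71: 17363 = 71·244 + 39
73: 17363 = 73·237 + 62
79: 17363 = 79·219 + 62
83: 17363 = 83·209 + 16
89: 17363 = 89·195 + 8
97: 17363 = 97·179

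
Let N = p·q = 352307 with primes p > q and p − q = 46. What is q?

571

Since p = q + 46, we have 352307 = q(q + 46), so q² + 46q − 352307 = 0.
Discriminant: 46² + 4·352307 = 2116 + 1409228 = 1411344; √1411344 = 1188.
q = (−46 + 1188)/2 = 571, and p = q + 46 = 617.
Check: 571 · 617 = 352307.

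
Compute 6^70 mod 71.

1

6^1 ≡ 6 (mod 71)
6^2 ≡ 6^2 = 36 ≡ 36 (mod 71)
6^4 ≡ 36^2 = 1296 ≡ 18 (mod 71)
6^8 ≡ 18^2 = 324 ≡ 40 (mod 71)
6^16 ≡ 40^2 = 1600 ≡ 38 (mod 71)
6^32 ≡ 38^2 = 1444 ≡ 24 (mod 71)
6^64 ≡ 24^2 = 576 ≡ 8 (mod 71)
70 = 64 + 4 + 2 in binary powers of 2.
So 6^70 ≡ 8 · 18 · 36 ≡ 1 (mod 71).
Since the result is 1, base 6 gives no evidence that 71 is composite.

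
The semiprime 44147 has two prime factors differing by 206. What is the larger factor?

337

Since p = q + 206, we have 44147 = q(q + 206), so q² + 206q − 44147 = 0.
Discriminant: 206² + 4·44147 = 42436 + 176588 = 219024; √219024 = 468.
q = (−206 + 468)/2 = 131, and p = q + 206 = 337.
Check: 131 · 337 = 44147.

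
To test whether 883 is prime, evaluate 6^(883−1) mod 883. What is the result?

6^1 ≡ 6 (mod 883)
6^2 ≡ 6^2 = 36 ≡ 36 (mod 883)
6^4 ≡ 36^2 = 1296 ≡ 413 (mod 883)
6^8 ≡ 413^2 = 170569 ≡ 150 (mod 883)
6^16 ≡ 150^2 = 22500 ≡ 425 (mod 883)
6^32 ≡ 425^2 = 180625 ≡ 493 (mod 883)
6^64 ≡ 493^2 = 243049 ≡ 224 (mod 883)
6^128 ≡ 224^2 = 50176 ≡ 728 (mod 883)
6^256 ≡ 728^2 = 529984 ≡ 184 (mod 883)
6^512 ≡ 184^2 = 33856 ≡ 302 (mod 883)
882 = 512 + 256 + 64 + 32 + 16 + 2 in binary powers of 2.
So 6^882 ≡ 302 · 184 · 224 · 493 · 425 · 36 ≡ 1 (mod 883).
Since the result is 1, base 6 gives no evidence that 883 is composite.

1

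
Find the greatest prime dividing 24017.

73

24017 = 7 · 3431
3431 = 47 · 73
73 is prime.
So 24017 = 7 · 47 · 73; the largest prime factor is 73.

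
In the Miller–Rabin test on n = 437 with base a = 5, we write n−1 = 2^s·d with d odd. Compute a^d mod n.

290

437 − 1 = 436 = 2^2 · 109, so d = 109.
5^1 ≡ 5 (mod 437)
5^2 ≡ 5^2 = 25 ≡ 25 (mod 437)
5^4 ≡ 25^2 = 625 ≡ 188 (mod 437)
5^8 ≡ 188^2 = 35344 ≡ 384 (mod 437)
5^16 ≡ 384^2 = 147456 ≡ 187 (mod 437)
5^32 ≡ 187^2 = 34969 ≡ 9 (mod 437)
5^64 ≡ 9^2 = 81 ≡ 81 (mod 437)
109 = 64 + 32 + 8 + 4 + 1 in binary powers of 2.
So 5^109 ≡ 81 · 9 · 384 · 188 · 5 ≡ 290 (mod 437).
Squaring chain: 290 → 196; never reaches −1, so base 5 is a Miller–Rabin witness that 437 is composite.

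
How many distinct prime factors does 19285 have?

19285 = 5 · 3857
3857 = 7 · 551
551 = 19 · 29
19285 = 5 · 7 · 19 · 29, which has 4 distinct prime factors.

4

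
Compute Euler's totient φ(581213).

541120

Factor: 581213 = 17 · 179 · 191.
φ(581213) = (17−1) · (179−1) · (191−1) = 16 · 178 · 190 = 541120.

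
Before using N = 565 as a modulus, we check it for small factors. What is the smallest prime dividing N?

5

565 is odd.
Digit sum 16, not divisible by 3.
Ends in 5: divisible by 5.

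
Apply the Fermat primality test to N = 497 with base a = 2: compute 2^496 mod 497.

135

2^1 ≡ 2 (mod 497)
2^2 ≡ 2^2 = 4 ≡ 4 (mod 497)
2^4 ≡ 4^2 = 16 ≡ 16 (mod 497)
2^8 ≡ 16^2 = 256 ≡ 256 (mod 497)
2^16 ≡ 256^2 = 65536 ≡ 429 (mod 497)
2^32 ≡ 429^2 = 184041 ≡ 151 (mod 497)
2^64 ≡ 151^2 = 22801 ≡ 436 (mod 497)
2^128 ≡ 436^2 = 190096 ≡ 242 (mod 497)
2^256 ≡ 242^2 = 58564 ≡ 415 (mod 497)
496 = 256 + 128 + 64 + 32 + 16 in binary powers of 2.
So 2^496 ≡ 415 · 242 · 436 · 151 · 429 ≡ 135 (mod 497).
Since 135 ≠ 1, base 2 is a Fermat witness: 497 is composite.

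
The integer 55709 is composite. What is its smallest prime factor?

17

55709 is odd.
Digit sum 26, not divisible by 3.
Ends in 9: not divisible by 5.
7: 55709 = 7·7958 + 3
11: 55709 = 11·5064 + 5
13: 55709 = 13·4285 + 4
17: 55709 = 17·3277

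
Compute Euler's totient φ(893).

828

Factor: 893 = 19 · 47.
φ(893) = (19−1) · (47−1) = 18 · 46 = 828.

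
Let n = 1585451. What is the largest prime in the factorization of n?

79

1585451 = 7 · 226493
226493 = 47 · 4819
4819 = 61 · 79
79 is prime.
So 1585451 = 7 · 47 · 61 · 79; the largest prime factor is 79.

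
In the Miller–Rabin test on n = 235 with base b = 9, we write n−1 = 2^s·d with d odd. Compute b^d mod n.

235 − 1 = 234 = 2^1 · 117, so d = 117.
9^1 ≡ 9 (mod 235)
9^2 ≡ 9^2 = 81 ≡ 81 (mod 235)
9^4 ≡ 81^2 = 6561 ≡ 216 (mod 235)
9^8 ≡ 216^2 = 46656 ≡ 126 (mod 235)
9^16 ≡ 126^2 = 15876 ≡ 131 (mod 235)
9^32 ≡ 131^2 = 17161 ≡ 6 (mod 235)
9^64 ≡ 6^2 = 36 ≡ 36 (mod 235)
117 = 64 + 32 + 16 + 4 + 1 in binary powers of 2.
So 9^117 ≡ 36 · 6 · 131 · 216 · 9 ≡ 34 (mod 235).
Squaring chain: 34; never reaches −1, so base 9 is a Miller–Rabin witness that 235 is composite.

34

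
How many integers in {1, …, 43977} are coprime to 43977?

28832

Factor: 43977 = 3 · 107 · 137.
φ(43977) = (3−1) · (107−1) · (137−1) = 2 · 106 · 136 = 28832.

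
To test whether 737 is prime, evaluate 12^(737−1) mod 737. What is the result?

639

12^1 ≡ 12 (mod 737)
12^2 ≡ 12^2 = 144 ≡ 144 (mod 737)
12^4 ≡ 144^2 = 20736 ≡ 100 (mod 737)
12^8 ≡ 100^2 = 10000 ≡ 419 (mod 737)
12^16 ≡ 419^2 = 175561 ≡ 155 (mod 737)
12^32 ≡ 155^2 = 24025 ≡ 441 (mod 737)
12^64 ≡ 441^2 = 194481 ≡ 650 (mod 737)
12^128 ≡ 650^2 = 422500 ≡ 199 (mod 737)
12^256 ≡ 199^2 = 39601 ≡ 540 (mod 737)
12^512 ≡ 540^2 = 291600 ≡ 485 (mod 737)
736 = 512 + 128 + 64 + 32 in binary powers of 2.
So 12^736 ≡ 485 · 199 · 650 · 441 ≡ 639 (mod 737).
Since 639 ≠ 1, base 12 is a Fermat witness: 737 is composite.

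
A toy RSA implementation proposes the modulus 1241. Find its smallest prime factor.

17

1241 is odd.
Digit sum 8, not divisible by 3.
Ends in 1: not divisible by 5.
7: 1241 = 7·177 + 2
11: 1241 = 11·112 + 9
13: 1241 = 13·95 + 6
17: 1241 = 17·73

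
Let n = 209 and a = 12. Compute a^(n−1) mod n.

12^1 ≡ 12 (mod 209)
12^2 ≡ 12^2 = 144 ≡ 144 (mod 209)
12^4 ≡ 144^2 = 20736 ≡ 45 (mod 209)
12^8 ≡ 45^2 = 2025 ≡ 144 (mod 209)
12^16 ≡ 144^2 = 20736 ≡ 45 (mod 209)
12^32 ≡ 45^2 = 2025 ≡ 144 (mod 209)
12^64 ≡ 144^2 = 20736 ≡ 45 (mod 209)
12^128 ≡ 45^2 = 2025 ≡ 144 (mod 209)
208 = 128 + 64 + 16 in binary powers of 2.
So 12^208 ≡ 144 · 45 · 45 ≡ 45 (mod 209).
Since 45 ≠ 1, base 12 is a Fermat witness: 209 is composite.

45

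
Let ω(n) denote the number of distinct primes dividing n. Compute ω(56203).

3

56203 = 7^2 · 1147
1147 = 31 · 37
56203 = 7^2 · 31 · 37, which has 3 distinct prime factors.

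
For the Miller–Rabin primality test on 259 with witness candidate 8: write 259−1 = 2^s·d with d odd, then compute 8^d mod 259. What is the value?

259 − 1 = 258 = 2^1 · 129, so d = 129.
8^1 ≡ 8 (mod 259)
8^2 ≡ 8^2 = 64 ≡ 64 (mod 259)
8^4 ≡ 64^2 = 4096 ≡ 211 (mod 259)
8^8 ≡ 211^2 = 44521 ≡ 232 (mod 259)
8^16 ≡ 232^2 = 53824 ≡ 211 (mod 259)
8^32 ≡ 211^2 = 44521 ≡ 232 (mod 259)
8^64 ≡ 232^2 = 53824 ≡ 211 (mod 259)
8^128 ≡ 211^2 = 44521 ≡ 232 (mod 259)
129 = 128 + 1 in binary powers of 2.
So 8^129 ≡ 232 · 8 ≡ 43 (mod 259).
Squaring chain: 43; never reaches −1, so base 8 is a Miller–Rabin witness that 259 is composite.

43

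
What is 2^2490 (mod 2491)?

2414

2^1 ≡ 2 (mod 2491)
2^2 ≡ 2^2 = 4 ≡ 4 (mod 2491)
2^4 ≡ 4^2 = 16 ≡ 16 (mod 2491)
2^8 ≡ 16^2 = 256 ≡ 256 (mod 2491)
2^16 ≡ 256^2 = 65536 ≡ 770 (mod 2491)
2^32 ≡ 770^2 = 592900 ≡ 42 (mod 2491)
2^64 ≡ 42^2 = 1764 ≡ 1764 (mod 2491)
2^128 ≡ 1764^2 = 3111696 ≡ 437 (mod 2491)
2^256 ≡ 437^2 = 190969 ≡ 1653 (mod 2491)
2^512 ≡ 1653^2 = 2732409 ≡ 2273 (mod 2491)
2^1024 ≡ 2273^2 = 5166529 ≡ 195 (mod 2491)
2^2048 ≡ 195^2 = 38025 ≡ 660 (mod 2491)
2490 = 2048 + 256 + 128 + 32 + 16 + 8 + 2 in binary powers of 2.
So 2^2490 ≡ 660 · 1653 · 437 · 42 · 770 · 256 · 4 ≡ 2414 (mod 2491).
Since 2414 ≠ 1, base 2 is a Fermat witness: 2491 is composite.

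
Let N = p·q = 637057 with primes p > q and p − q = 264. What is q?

677

Since p = q + 264, we have 637057 = q(q + 264), so q² + 264q − 637057 = 0.
Discriminant: 264² + 4·637057 = 69696 + 2548228 = 2617924; √2617924 = 1618.
q = (−264 + 1618)/2 = 677, and p = q + 264 = 941.
Check: 677 · 941 = 637057.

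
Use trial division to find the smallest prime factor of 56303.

13

56303 is odd.
Digit sum 17, not divisible by 3.
Ends in 3: not divisible by 5.
7: 56303 = 7·8043 + 2
11: 56303 = 11·5118 + 5
13: 56303 = 13·4331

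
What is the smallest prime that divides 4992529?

4992529 is odd.
Digit sum 40, not divisible by 3.
Ends in 9: not divisible by 5.
7: 4992529 = 7·713218 + 3
11: 4992529 = 11·453866 + 3
13: 4992529 = 13·384040 + 9
17: 4992529 = 17·293678 + 3
19: 4992529 = 19·262764 + 13
23: 4992529 = 23·217066 + 11
29: 4992529 = 29·172156 + 5
31: 4992529 = 31·161049 + 10
37: 4992529 = 37·134933 + 8
41: 4992529 = 41·121769

41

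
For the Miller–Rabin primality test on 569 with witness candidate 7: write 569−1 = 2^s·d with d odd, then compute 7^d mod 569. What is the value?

569 − 1 = 568 = 2^3 · 71, so d = 71.
7^1 ≡ 7 (mod 569)
7^2 ≡ 7^2 = 49 ≡ 49 (mod 569)
7^4 ≡ 49^2 = 2401 ≡ 125 (mod 569)
7^8 ≡ 125^2 = 15625 ≡ 262 (mod 569)
7^16 ≡ 262^2 = 68644 ≡ 364 (mod 569)
7^32 ≡ 364^2 = 132496 ≡ 488 (mod 569)
7^64 ≡ 488^2 = 238144 ≡ 302 (mod 569)
71 = 64 + 4 + 2 + 1 in binary powers of 2.
So 7^71 ≡ 302 · 125 · 49 · 7 ≡ 86 (mod 569).
Squaring chain: 86 → 568 → 1; reaches −1, so base 7 does not prove 569 composite.

86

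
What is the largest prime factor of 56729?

71

56729 = 17 · 3337
3337 = 47 · 71
71 is prime.
So 56729 = 17 · 47 · 71; the largest prime factor is 71.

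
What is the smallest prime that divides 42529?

42529 is odd.
Digit sum 22, not divisible by 3.
Ends in 9: not divisible by 5.
7: 42529 = 7·6075 + 4
11: 42529 = 11·3866 + 3
13: 42529 = 13·3271 + 6
17: 42529 = 17·2501 + 12
19: 42529 = 19·2238 + 7
23: 42529 = 23·1849 + 2
29: 42529 = 29·1466 + 15
31: 42529 = 31·1371 + 28
37: 42529 = 37·1149 + 16
41: 42529 = 41·1037 + 12
43: 42529 = 43·989 + 2
47: 42529 = 47·904 + 41
53: 42529 = 53·802 + 23
59: 42529 = 59·720 + 49
61: 42529 = 61·697 + 12
67: 42529 = 67·634 + 51
71: 42529 = 71·599

71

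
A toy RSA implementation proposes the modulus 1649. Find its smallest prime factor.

1649 is odd.
Digit sum 20, not divisible by 3.
Ends in 9: not divisible by 5.
7: 1649 = 7·235 + 4
11: 1649 = 11·149 + 10
13: 1649 = 13·126 + 11
17: 1649 = 17·97

17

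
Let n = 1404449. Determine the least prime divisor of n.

23

1404449 is odd.
Digit sum 26, not divisible by 3.
Ends in 9: not divisible by 5.
7: 1404449 = 7·200635 + 4
11: 1404449 = 11·127677 + 2
13: 1404449 = 13·108034 + 7
17: 1404449 = 17·82614 + 11
19: 1404449 = 19·73918 + 7
23: 1404449 = 23·61063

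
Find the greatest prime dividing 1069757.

1069757 = 13 · 82289
82289 = 19 · 4331
4331 = 61 · 71
71 is prime.
So 1069757 = 13 · 19 · 61 · 71; the largest prime factor is 71.

71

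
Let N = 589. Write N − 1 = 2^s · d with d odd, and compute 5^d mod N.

589 − 1 = 588 = 2^2 · 147, so d = 147.
5^1 ≡ 5 (mod 589)
5^2 ≡ 5^2 = 25 ≡ 25 (mod 589)
5^4 ≡ 25^2 = 625 ≡ 36 (mod 589)
5^8 ≡ 36^2 = 1296 ≡ 118 (mod 589)
5^16 ≡ 118^2 = 13924 ≡ 377 (mod 589)
5^32 ≡ 377^2 = 142129 ≡ 180 (mod 589)
5^64 ≡ 180^2 = 32400 ≡ 5 (mod 589)
5^128 ≡ 5^2 = 25 ≡ 25 (mod 589)
147 = 128 + 16 + 2 + 1 in binary powers of 2.
So 5^147 ≡ 25 · 377 · 25 · 5 ≡ 125 (mod 589).
Squaring chain: 125 → 311; never reaches −1, so base 5 is a Miller–Rabin witness that 589 is composite.

125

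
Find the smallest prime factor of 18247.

18247 is odd.
Digit sum 22, not divisible by 3.
Ends in 7: not divisible by 5.
7: 18247 = 7·2606 + 5
11: 18247 = 11·1658 + 9
13: 18247 = 13·1403 + 8
17: 18247 = 17·1073 + 6
19: 18247 = 19·960 + 7
23: 18247 = 23·793 + 8
29: 18247 = 29·629 + 6
31: 18247 = 31·588 + 19
37: 18247 = 37·493 + 6
41: 18247 = 41·445 + 2
43: 18247 = 43·424 + 15
47: 18247 = 47·388 + 11
53: 18247 = 53·344 + 15
59: 18247 = 59·309 + 16
61: 18247 = 61·299 + 8
67: 18247 = 67·272 + 23
71: 18247 = 71·257

71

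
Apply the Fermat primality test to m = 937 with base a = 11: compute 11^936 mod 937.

11^1 ≡ 11 (mod 937)
11^2 ≡ 11^2 = 121 ≡ 121 (mod 937)
11^4 ≡ 121^2 = 14641 ≡ 586 (mod 937)
11^8 ≡ 586^2 = 343396 ≡ 454 (mod 937)
11^16 ≡ 454^2 = 206116 ≡ 913 (mod 937)
11^32 ≡ 913^2 = 833569 ≡ 576 (mod 937)
11^64 ≡ 576^2 = 331776 ≡ 78 (mod 937)
11^128 ≡ 78^2 = 6084 ≡ 462 (mod 937)
11^256 ≡ 462^2 = 213444 ≡ 745 (mod 937)
11^512 ≡ 745^2 = 555025 ≡ 321 (mod 937)
936 = 512 + 256 + 128 + 32 + 8 in binary powers of 2.
So 11^936 ≡ 321 · 745 · 462 · 576 · 454 ≡ 1 (mod 937).
Since the result is 1, base 11 gives no evidence that 937 is composite.

1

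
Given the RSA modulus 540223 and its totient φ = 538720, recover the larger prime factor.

φ(n) = (p−1)(q−1) = n − (p+q) + 1, so p + q = 540223 − 538720 + 1 = 1504.
p and q are the roots of t² − 1504t + 540223 = 0.
Discriminant: 1504² − 4·540223 = 2262016 − 2160892 = 101124; √101124 = 318.
q = (1504 − 318)/2 = 593, p = (1504 + 318)/2 = 911.
Check: 593 · 911 = 540223.

911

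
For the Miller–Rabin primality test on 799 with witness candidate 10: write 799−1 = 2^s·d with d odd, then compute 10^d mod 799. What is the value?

114

799 − 1 = 798 = 2^1 · 399, so d = 399.
10^1 ≡ 10 (mod 799)
10^2 ≡ 10^2 = 100 ≡ 100 (mod 799)
10^4 ≡ 100^2 = 10000 ≡ 412 (mod 799)
10^8 ≡ 412^2 = 169744 ≡ 356 (mod 799)
10^16 ≡ 356^2 = 126736 ≡ 494 (mod 799)
10^32 ≡ 494^2 = 244036 ≡ 341 (mod 799)
10^64 ≡ 341^2 = 116281 ≡ 426 (mod 799)
10^128 ≡ 426^2 = 181476 ≡ 103 (mod 799)
10^256 ≡ 103^2 = 10609 ≡ 222 (mod 799)
399 = 256 + 128 + 8 + 4 + 2 + 1 in binary powers of 2.
So 10^399 ≡ 222 · 103 · 356 · 412 · 100 · 10 ≡ 114 (mod 799).
Squaring chain: 114; never reaches −1, so base 10 is a Miller–Rabin witness that 799 is composite.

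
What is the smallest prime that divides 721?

721 is odd.
Digit sum 10, not divisible by 3.
Ends in 1: not divisible by 5.
7: 721 = 7·103

7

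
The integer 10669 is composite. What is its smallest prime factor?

47

10669 is odd.
Digit sum 22, not divisible by 3.
Ends in 9: not divisible by 5.
7: 10669 = 7·1524 + 1
11: 10669 = 11·969 + 10
13: 10669 = 13·820 + 9
17: 10669 = 17·627 + 10
19: 10669 = 19·561 + 10
23: 10669 = 23·463 + 20
29: 10669 = 29·367 + 26
31: 10669 = 31·344 + 5
37: 10669 = 37·288 + 13
41: 10669 = 41·260 + 9
43: 10669 = 43·248 + 5
47: 10669 = 47·227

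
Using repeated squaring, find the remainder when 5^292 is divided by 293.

5^1 ≡ 5 (mod 293)
5^2 ≡ 5^2 = 25 ≡ 25 (mod 293)
5^4 ≡ 25^2 = 625 ≡ 39 (mod 293)
5^8 ≡ 39^2 = 1521 ≡ 56 (mod 293)
5^16 ≡ 56^2 = 3136 ≡ 206 (mod 293)
5^32 ≡ 206^2 = 42436 ≡ 244 (mod 293)
5^64 ≡ 244^2 = 59536 ≡ 57 (mod 293)
5^128 ≡ 57^2 = 3249 ≡ 26 (mod 293)
5^256 ≡ 26^2 = 676 ≡ 90 (mod 293)
292 = 256 + 32 + 4 in binary powers of 2.
So 5^292 ≡ 90 · 244 · 39 ≡ 1 (mod 293).
Since the result is 1, base 5 gives no evidence that 293 is composite.

1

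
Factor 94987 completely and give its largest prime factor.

47

94987 = 43 · 2209
2209 = 47 · 47
47 = 47 · 1
So 94987 = 43 · 47^2; the largest prime factor is 47.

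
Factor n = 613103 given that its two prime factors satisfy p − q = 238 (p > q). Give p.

911

Since p = q + 238, we have 613103 = q(q + 238), so q² + 238q − 613103 = 0.
Discriminant: 238² + 4·613103 = 56644 + 2452412 = 2509056; √2509056 = 1584.
q = (−238 + 1584)/2 = 673, and p = q + 238 = 911.
Check: 673 · 911 = 613103.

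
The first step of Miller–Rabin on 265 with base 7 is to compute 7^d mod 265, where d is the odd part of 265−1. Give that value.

82

265 − 1 = 264 = 2^3 · 33, so d = 33.
7^1 ≡ 7 (mod 265)
7^2 ≡ 7^2 = 49 ≡ 49 (mod 265)
7^4 ≡ 49^2 = 2401 ≡ 16 (mod 265)
7^8 ≡ 16^2 = 256 ≡ 256 (mod 265)
7^16 ≡ 256^2 = 65536 ≡ 81 (mod 265)
7^32 ≡ 81^2 = 6561 ≡ 201 (mod 265)
33 = 32 + 1 in binary powers of 2.
So 7^33 ≡ 201 · 7 ≡ 82 (mod 265).
Squaring chain: 82 → 99 → 261; never reaches −1, so base 7 is a Miller–Rabin witness that 265 is composite.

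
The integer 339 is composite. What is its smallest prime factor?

3

339 is odd.
Digit sum 15, divisible by 3.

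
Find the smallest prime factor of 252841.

252841 is odd.
Digit sum 22, not divisible by 3.
Ends in 1: not divisible by 5.
7: 252841 = 7·36120 + 1
11: 252841 = 11·22985 + 6
13: 252841 = 13·19449 + 4
17: 252841 = 17·14873

17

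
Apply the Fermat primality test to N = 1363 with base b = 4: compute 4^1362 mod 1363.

4^1 ≡ 4 (mod 1363)
4^2 ≡ 4^2 = 16 ≡ 16 (mod 1363)
4^4 ≡ 16^2 = 256 ≡ 256 (mod 1363)
4^8 ≡ 256^2 = 65536 ≡ 112 (mod 1363)
4^16 ≡ 112^2 = 12544 ≡ 277 (mod 1363)
4^32 ≡ 277^2 = 76729 ≡ 401 (mod 1363)
4^64 ≡ 401^2 = 160801 ≡ 1330 (mod 1363)
4^128 ≡ 1330^2 = 1768900 ≡ 1089 (mod 1363)
4^256 ≡ 1089^2 = 1185921 ≡ 111 (mod 1363)
4^512 ≡ 111^2 = 12321 ≡ 54 (mod 1363)
4^1024 ≡ 54^2 = 2916 ≡ 190 (mod 1363)
1362 = 1024 + 256 + 64 + 16 + 2 in binary powers of 2.
So 4^1362 ≡ 190 · 111 · 1330 · 277 · 16 ≡ 836 (mod 1363).
Since 836 ≠ 1, base 4 is a Fermat witness: 1363 is composite.

836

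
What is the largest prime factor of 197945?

197945 = 5 · 39589
39589 = 11 · 3599
3599 = 59 · 61
61 is prime.
So 197945 = 5 · 11 · 59 · 61; the largest prime factor is 61.

61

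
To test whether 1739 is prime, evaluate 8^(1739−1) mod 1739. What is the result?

8^1 ≡ 8 (mod 1739)
8^2 ≡ 8^2 = 64 ≡ 64 (mod 1739)
8^4 ≡ 64^2 = 4096 ≡ 618 (mod 1739)
8^8 ≡ 618^2 = 381924 ≡ 1083 (mod 1739)
8^16 ≡ 1083^2 = 1172889 ≡ 803 (mod 1739)
8^32 ≡ 803^2 = 644809 ≡ 1379 (mod 1739)
8^64 ≡ 1379^2 = 1901641 ≡ 914 (mod 1739)
8^128 ≡ 914^2 = 835396 ≡ 676 (mod 1739)
8^256 ≡ 676^2 = 456976 ≡ 1358 (mod 1739)
8^512 ≡ 1358^2 = 1844164 ≡ 824 (mod 1739)
8^1024 ≡ 824^2 = 678976 ≡ 766 (mod 1739)
1738 = 1024 + 512 + 128 + 64 + 8 + 2 in binary powers of 2.
So 8^1738 ≡ 766 · 824 · 676 · 914 · 1083 · 64 ≡ 159 (mod 1739).
Since 159 ≠ 1, base 8 is a Fermat witness: 1739 is composite.

159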